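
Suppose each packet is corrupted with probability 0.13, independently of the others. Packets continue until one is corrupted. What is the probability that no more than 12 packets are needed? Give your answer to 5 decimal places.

Y = number of packets to the first success; geometric, p = 0.13.
P(Y ≤ 12) = 1 − (1−p)^12 = 1 − 0.1880317 = 0.8119683

0.81197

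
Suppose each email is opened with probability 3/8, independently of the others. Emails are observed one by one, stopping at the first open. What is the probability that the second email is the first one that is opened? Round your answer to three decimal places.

Geometric (trials to first success), p = 0.375.
P(Y = 2) = (1−p)^1 · p = 0.625 · 0.375 = 0.23438

0.234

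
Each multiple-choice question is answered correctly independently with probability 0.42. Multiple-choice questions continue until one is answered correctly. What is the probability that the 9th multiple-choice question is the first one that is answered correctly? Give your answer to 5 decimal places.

Geometric (trials to first success), p = 0.42.
P(Y = 9) = (1−p)^8 · p = 0.012806 · 0.42 = 0.0053786

0.00538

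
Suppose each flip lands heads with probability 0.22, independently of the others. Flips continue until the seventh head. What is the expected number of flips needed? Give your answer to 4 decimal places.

Y = total flips until the seventh success; negative binomial with r=7, p=0.22.
E[Y] = r / p = 7 / 0.22 = 31.818182

31.8182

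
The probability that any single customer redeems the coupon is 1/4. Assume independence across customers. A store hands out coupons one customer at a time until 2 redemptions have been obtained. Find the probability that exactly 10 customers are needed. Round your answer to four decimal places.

0.0563

Y = trial on which the second success occurs; negative binomial, r=2, p=0.25.
P(Y=10) = C(9,1) · p^2 · (1−p)^8
= 9 · 0.0625 · 0.10011 = 0.056314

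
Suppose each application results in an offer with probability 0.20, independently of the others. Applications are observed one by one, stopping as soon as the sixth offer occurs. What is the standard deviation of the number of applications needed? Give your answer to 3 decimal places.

10.954

Y = total applications until the sixth success; negative binomial with r=6, p=0.20.
SD(Y) = √[r(1−p)/p²] = √(120.00000) = 10.95445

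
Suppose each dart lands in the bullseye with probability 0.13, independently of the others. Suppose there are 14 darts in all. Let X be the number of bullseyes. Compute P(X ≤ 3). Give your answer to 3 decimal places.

X ~ Binomial(14, 0.13); P(X ≤ 3) = Σ C(14,k) p^k (1−p)^(14−k) over k:
  k=0: C(14,0)·0.13^0·0.87^14 = 0.14232
  k=1: C(14,1)·0.13^1·0.87^13 = 0.29773
  k=2: C(14,2)·0.13^2·0.87^12 = 0.28917
  k=3: C(14,3)·0.13^3·0.87^11 = 0.17284
Total = 0.90206

0.902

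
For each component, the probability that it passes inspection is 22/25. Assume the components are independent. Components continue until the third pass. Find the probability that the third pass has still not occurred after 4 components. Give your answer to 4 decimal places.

0.0732

Needing more than 4 components ⇔ fewer than 3 successes in the first 4. With X ~ Binomial(4, 0.88), P(Y > 4) = P(X ≤ 2).
  k=0: C(4,0)·0.88^0·0.12^4 = 0.000207
  k=1: C(4,1)·0.88^1·0.12^3 = 0.006083
  k=2: C(4,2)·0.88^2·0.12^2 = 0.066908
P(X ≤ 2) = 0.073198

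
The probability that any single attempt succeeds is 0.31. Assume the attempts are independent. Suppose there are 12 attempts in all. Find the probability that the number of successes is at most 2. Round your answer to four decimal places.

0.2296

X ~ Binomial(12, 0.31); P(X ≤ 2) = Σ C(12,k) p^k (1−p)^(12−k) over k:
  k=0: C(12,0)·0.31^0·0.69^12 = 0.011646
  k=1: C(12,1)·0.31^1·0.69^11 = 0.062789
  k=2: C(12,2)·0.31^2·0.69^10 = 0.155152
Total = 0.229588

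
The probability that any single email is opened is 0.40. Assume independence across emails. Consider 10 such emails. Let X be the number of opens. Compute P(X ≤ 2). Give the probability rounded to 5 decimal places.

X ~ Binomial(10, 0.40); P(X ≤ 2) = Σ C(10,k) p^k (1−p)^(10−k) over k:
  k=0: C(10,0)·0.40^0·0.60^10 = 0.0060466
  k=1: C(10,1)·0.40^1·0.60^9 = 0.0403108
  k=2: C(10,2)·0.40^2·0.60^8 = 0.1209324
Total = 0.1672898

0.16729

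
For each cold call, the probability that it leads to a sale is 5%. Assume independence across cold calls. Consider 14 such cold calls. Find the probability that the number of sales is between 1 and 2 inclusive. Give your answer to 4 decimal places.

0.4823

X ~ Binomial(14, 0.05); P(1 ≤ X ≤ 2) = Σ C(14,k) p^k (1−p)^(14−k) over k:
  k=1: C(14,1)·0.05^1·0.95^13 = 0.359339
  k=2: C(14,2)·0.05^2·0.95^12 = 0.122932
Total = 0.482271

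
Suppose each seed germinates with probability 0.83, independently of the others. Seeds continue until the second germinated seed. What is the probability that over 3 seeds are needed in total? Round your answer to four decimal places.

Needing more than 3 seeds ⇔ fewer than 2 successes in the first 3. With X ~ Binomial(3, 0.83), P(Y > 3) = P(X ≤ 1).
  k=0: C(3,0)·0.83^0·0.17^3 = 0.004913
  k=1: C(3,1)·0.83^1·0.17^2 = 0.071961
P(X ≤ 1) = 0.076874

0.0769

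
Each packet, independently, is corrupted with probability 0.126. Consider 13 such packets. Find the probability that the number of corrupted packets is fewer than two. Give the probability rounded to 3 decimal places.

0.499

X ~ Binomial(13, 0.126); P(X ≤ 1) = Σ C(13,k) p^k (1−p)^(13−k) over k:
  k=0: C(13,0)·0.126^0·0.874^13 = 0.17364
  k=1: C(13,1)·0.126^1·0.874^12 = 0.32543
Total = 0.49906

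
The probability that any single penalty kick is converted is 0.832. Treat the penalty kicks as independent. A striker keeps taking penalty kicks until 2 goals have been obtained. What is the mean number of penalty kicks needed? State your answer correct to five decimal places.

2.40385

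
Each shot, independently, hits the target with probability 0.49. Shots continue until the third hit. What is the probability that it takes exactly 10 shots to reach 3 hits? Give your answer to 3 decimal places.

Y = trial on which the third success occurs; negative binomial, r=3, p=0.49.
P(Y=10) = C(9,2) · p^3 · (1−p)^7
= 36 · 0.11765 · 0.0089741 = 0.03801

0.038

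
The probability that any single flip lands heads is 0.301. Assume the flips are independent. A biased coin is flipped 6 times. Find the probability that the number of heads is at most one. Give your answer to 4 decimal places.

X ~ Binomial(6, 0.301); P(X ≤ 1) = Σ C(6,k) p^k (1−p)^(6−k) over k:
  k=0: C(6,0)·0.301^0·0.699^6 = 0.116644
  k=1: C(6,1)·0.301^1·0.699^5 = 0.301373
Total = 0.418017

0.4180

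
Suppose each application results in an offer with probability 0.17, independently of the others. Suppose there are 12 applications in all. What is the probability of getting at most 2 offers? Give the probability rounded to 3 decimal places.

0.666

X ~ Binomial(12, 0.17); P(X ≤ 2) = Σ C(12,k) p^k (1−p)^(12−k) over k:
  k=0: C(12,0)·0.17^0·0.83^12 = 0.10689
  k=1: C(12,1)·0.17^1·0.83^11 = 0.26272
  k=2: C(12,2)·0.17^2·0.83^10 = 0.29595
Total = 0.66556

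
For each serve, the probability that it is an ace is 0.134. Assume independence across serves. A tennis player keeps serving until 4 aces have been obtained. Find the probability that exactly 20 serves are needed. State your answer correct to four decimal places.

0.0313

Y = trial on which the fourth success occurs; negative binomial, r=4, p=0.134.
P(Y=20) = C(19,3) · p^4 · (1−p)^16
= 969 · 0.00032242 · 0.10007 = 0.031263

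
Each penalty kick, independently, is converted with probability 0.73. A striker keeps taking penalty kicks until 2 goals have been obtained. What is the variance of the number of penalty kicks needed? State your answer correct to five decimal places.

Y = total penalty kicks until the second success; negative binomial with r=2, p=0.73.
Var(Y) = r(1−p)/p² = 2·0.27 / 0.73² = 1.0133233

1.01332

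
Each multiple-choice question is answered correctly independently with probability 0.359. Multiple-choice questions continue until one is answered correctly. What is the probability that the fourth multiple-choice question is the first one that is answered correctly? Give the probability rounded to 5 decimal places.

0.09455

Geometric (trials to first success), p = 0.359.
P(Y = 4) = (1−p)^3 · p = 0.26337 · 0.359 = 0.0945515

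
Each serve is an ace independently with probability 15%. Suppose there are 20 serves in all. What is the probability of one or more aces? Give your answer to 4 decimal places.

0.9612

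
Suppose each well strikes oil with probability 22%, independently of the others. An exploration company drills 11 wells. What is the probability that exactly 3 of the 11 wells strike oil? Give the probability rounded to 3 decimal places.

0.241

X ~ Binomial(n=11, p=0.22).
P(X=3) = C(11,3) · p^3 · (1−p)^8
= 165 · 0.010648 · 0.13701 = 0.24072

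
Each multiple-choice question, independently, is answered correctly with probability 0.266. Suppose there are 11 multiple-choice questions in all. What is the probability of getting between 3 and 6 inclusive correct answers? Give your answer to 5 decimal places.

0.58235

X ~ Binomial(11, 0.266); P(3 ≤ X ≤ 6) = Σ C(11,k) p^k (1−p)^(11−k) over k:
  k=3: C(11,3)·0.266^3·0.734^8 = 0.2616359
  k=4: C(11,4)·0.266^4·0.734^7 = 0.1896326
  k=5: C(11,5)·0.266^5·0.734^6 = 0.0962114
  k=6: C(11,6)·0.266^6·0.734^5 = 0.0348668
Total = 0.5823467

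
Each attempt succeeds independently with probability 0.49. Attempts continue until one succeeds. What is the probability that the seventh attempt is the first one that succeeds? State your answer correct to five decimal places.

0.00862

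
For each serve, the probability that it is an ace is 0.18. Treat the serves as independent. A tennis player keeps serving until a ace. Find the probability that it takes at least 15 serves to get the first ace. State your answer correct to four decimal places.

0.0621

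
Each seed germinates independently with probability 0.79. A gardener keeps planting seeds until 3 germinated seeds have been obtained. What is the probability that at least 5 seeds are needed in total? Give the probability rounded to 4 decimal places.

0.1963

Needing more than 4 seeds ⇔ fewer than 3 successes in the first 4. With X ~ Binomial(4, 0.79), P(Y > 4) = P(X ≤ 2).
  k=0: C(4,0)·0.79^0·0.21^4 = 0.001945
  k=1: C(4,1)·0.79^1·0.21^3 = 0.029265
  k=2: C(4,2)·0.79^2·0.21^2 = 0.165137
P(X ≤ 2) = 0.196346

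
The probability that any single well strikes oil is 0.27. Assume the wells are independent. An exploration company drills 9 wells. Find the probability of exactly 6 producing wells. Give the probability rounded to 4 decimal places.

0.0127

X ~ Binomial(n=9, p=0.27).
P(X=6) = C(9,6) · p^6 · (1−p)^3
= 84 · 0.00038742 · 0.38902 = 0.012660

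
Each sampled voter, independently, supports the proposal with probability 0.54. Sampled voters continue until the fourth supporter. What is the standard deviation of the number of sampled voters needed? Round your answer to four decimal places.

Y = total sampled voters until the fourth success; negative binomial with r=4, p=0.54.
SD(Y) = √[r(1−p)/p²] = √(6.310014) = 2.511974

2.5120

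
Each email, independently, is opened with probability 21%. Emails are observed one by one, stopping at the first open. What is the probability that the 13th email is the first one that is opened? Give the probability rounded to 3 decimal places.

Geometric (trials to first success), p = 0.21.
P(Y = 13) = (1−p)^12 · p = 0.059092 · 0.21 = 0.01241

0.012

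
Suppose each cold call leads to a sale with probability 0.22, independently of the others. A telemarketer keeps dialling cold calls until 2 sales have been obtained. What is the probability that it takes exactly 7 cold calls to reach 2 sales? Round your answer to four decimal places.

Y = trial on which the second success occurs; negative binomial, r=2, p=0.22.
P(Y=7) = C(6,1) · p^2 · (1−p)^5
= 6 · 0.0484 · 0.28872 = 0.083844

0.0838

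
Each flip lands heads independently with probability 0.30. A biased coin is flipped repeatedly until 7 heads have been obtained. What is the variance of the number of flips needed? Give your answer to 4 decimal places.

Y = total flips until the seventh success; negative binomial with r=7, p=0.30.
Var(Y) = r(1−p)/p² = 7·0.70 / 0.30² = 54.444444

54.4444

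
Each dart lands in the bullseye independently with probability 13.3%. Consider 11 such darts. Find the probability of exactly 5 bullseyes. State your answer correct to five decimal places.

0.00817

X ~ Binomial(n=11, p=0.133).
P(X=5) = C(11,5) · p^5 · (1−p)^6
= 462 · 4.1616e-05 · 0.42473 = 0.0081661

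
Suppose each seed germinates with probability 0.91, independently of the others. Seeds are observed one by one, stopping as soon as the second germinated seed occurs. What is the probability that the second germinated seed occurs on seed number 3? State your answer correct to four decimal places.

Y = trial on which the second success occurs; negative binomial, r=2, p=0.91.
P(Y=3) = C(2,1) · p^2 · (1−p)^1
= 2 · 0.8281 · 0.09 = 0.149058

0.1491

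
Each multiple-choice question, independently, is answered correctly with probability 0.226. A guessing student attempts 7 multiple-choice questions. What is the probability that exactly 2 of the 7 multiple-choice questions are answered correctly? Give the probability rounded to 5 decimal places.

0.29795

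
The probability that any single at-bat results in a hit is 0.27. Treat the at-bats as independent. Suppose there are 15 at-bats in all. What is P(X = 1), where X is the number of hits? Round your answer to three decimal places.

0.049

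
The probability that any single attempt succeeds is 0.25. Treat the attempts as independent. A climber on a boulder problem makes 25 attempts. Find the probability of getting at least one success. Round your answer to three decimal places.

P(at least one) = 1 − P(none) = 1 − (1 − 0.25)^25
= 1 − 0.00075 = 0.99925

0.999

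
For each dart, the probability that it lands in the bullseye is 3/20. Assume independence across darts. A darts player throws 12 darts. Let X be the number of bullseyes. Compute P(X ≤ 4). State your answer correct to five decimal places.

X ~ Binomial(12, 0.15); P(X ≤ 4) = Σ C(12,k) p^k (1−p)^(12−k) over k:
  k=0: C(12,0)·0.15^0·0.85^12 = 0.1422418
  k=1: C(12,1)·0.15^1·0.85^11 = 0.3012178
  k=2: C(12,2)·0.15^2·0.85^10 = 0.2923585
  k=3: C(12,3)·0.15^3·0.85^9 = 0.1719756
  k=4: C(12,4)·0.15^4·0.85^8 = 0.0682844
Total = 0.9760781

0.97608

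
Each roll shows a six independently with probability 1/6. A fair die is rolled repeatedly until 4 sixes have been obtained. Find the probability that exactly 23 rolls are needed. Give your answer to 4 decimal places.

Y = trial on which the fourth success occurs; negative binomial, r=4, p=0.166667.
P(Y=23) = C(22,3) · p^4 · (1−p)^19
= 1540 · 0.0007716 · 0.031301 = 0.037194

0.0372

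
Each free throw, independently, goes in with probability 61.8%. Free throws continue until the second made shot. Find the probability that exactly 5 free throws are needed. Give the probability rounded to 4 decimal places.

0.0852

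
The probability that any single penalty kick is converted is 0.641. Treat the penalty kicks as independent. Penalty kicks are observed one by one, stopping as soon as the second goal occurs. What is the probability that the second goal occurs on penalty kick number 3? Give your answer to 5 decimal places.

Y = trial on which the second success occurs; negative binomial, r=2, p=0.641.
P(Y=3) = C(2,1) · p^2 · (1−p)^1
= 2 · 0.41088 · 0.359 = 0.2950126

0.29501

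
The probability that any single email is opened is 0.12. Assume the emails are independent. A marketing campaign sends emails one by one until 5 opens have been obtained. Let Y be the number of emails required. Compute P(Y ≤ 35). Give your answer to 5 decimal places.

Finishing within 35 emails ⇔ at least 5 successes in the first 35. With X ~ Binomial(35, 0.12), P(Y ≤ 35) = 1 − P(X ≤ 4).
  k=0: C(35,0)·0.12^0·0.88^35 = 0.0113997
  k=1: C(35,1)·0.12^1·0.88^34 = 0.0544077
  k=2: C(35,2)·0.12^2·0.88^33 = 0.1261269
  k=3: C(35,3)·0.12^3·0.88^32 = 0.1891903
  k=4: C(35,4)·0.12^4·0.88^31 = 0.2063894
1 − 0.5875140 = 0.4124860

0.41249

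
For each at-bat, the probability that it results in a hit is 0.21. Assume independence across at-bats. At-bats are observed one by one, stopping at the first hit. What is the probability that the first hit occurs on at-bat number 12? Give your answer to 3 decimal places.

0.016

Geometric (trials to first success), p = 0.21.
P(Y = 12) = (1−p)^11 · p = 0.074799 · 0.21 = 0.01571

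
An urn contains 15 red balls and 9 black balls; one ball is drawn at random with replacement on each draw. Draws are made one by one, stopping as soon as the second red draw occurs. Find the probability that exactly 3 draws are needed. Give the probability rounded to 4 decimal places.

Y = trial on which the second success occurs; negative binomial, r=2, p=0.625.
P(Y=3) = C(2,1) · p^2 · (1−p)^1
= 2 · 0.39062 · 0.375 = 0.292969

0.2930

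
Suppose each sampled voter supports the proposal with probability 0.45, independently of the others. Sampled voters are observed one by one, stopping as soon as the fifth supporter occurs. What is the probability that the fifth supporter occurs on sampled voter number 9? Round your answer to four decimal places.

0.1182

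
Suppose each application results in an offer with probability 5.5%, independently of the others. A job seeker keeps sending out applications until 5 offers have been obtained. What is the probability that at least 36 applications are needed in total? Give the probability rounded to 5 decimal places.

Needing more than 35 applications ⇔ fewer than 5 successes in the first 35. With X ~ Binomial(35, 0.055), P(Y > 35) = P(X ≤ 4).
  k=0: C(35,0)·0.055^0·0.945^35 = 0.1380744
  k=1: C(35,1)·0.055^1·0.945^34 = 0.2812628
  k=2: C(35,2)·0.055^2·0.945^33 = 0.2782864
  k=3: C(35,3)·0.055^3·0.945^32 = 0.1781622
  k=4: C(35,4)·0.055^4·0.945^31 = 0.0829538
P(X ≤ 4) = 0.9587397

0.95874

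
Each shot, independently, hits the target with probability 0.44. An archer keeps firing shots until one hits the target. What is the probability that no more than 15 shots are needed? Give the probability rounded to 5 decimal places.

Y = number of shots to the first success; geometric, p = 0.44.
P(Y ≤ 15) = 1 − (1−p)^15 = 1 − 0.0001670 = 0.9998330

0.99983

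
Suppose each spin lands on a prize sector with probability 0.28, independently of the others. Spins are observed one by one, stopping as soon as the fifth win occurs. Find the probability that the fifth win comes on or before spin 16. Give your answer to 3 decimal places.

Finishing within 16 spins ⇔ at least 5 successes in the first 16. With X ~ Binomial(16, 0.28), P(Y ≤ 16) = 1 − P(X ≤ 4).
  k=0: C(16,0)·0.28^0·0.72^16 = 0.00522
  k=1: C(16,1)·0.28^1·0.72^15 = 0.03245
  k=2: C(16,2)·0.28^2·0.72^14 = 0.09466
  k=3: C(16,3)·0.28^3·0.72^13 = 0.17178
  k=4: C(16,4)·0.28^4·0.72^12 = 0.21712
1 − 0.52123 = 0.47877

0.479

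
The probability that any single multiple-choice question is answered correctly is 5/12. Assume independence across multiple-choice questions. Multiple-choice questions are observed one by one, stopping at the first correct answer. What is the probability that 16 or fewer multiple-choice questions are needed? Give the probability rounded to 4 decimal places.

Y = number of multiple-choice questions to the first success; geometric, p = 0.416667.
P(Y ≤ 16) = 1 − (1−p)^16 = 1 − 0.000180 = 0.999820

0.9998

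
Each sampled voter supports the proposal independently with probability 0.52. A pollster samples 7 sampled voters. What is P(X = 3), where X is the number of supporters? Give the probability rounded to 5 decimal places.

0.26124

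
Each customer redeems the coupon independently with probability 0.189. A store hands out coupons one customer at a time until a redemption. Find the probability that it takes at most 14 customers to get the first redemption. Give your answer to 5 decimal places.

0.94675

Y = number of customers to the first success; geometric, p = 0.189.
P(Y ≤ 14) = 1 − (1−p)^14 = 1 − 0.0532466 = 0.9467534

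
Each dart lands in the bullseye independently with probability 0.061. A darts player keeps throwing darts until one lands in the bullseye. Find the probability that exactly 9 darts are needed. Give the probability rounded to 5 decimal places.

0.03687

Geometric (trials to first success), p = 0.061.
P(Y = 9) = (1−p)^8 · p = 0.6044 · 0.061 = 0.0368684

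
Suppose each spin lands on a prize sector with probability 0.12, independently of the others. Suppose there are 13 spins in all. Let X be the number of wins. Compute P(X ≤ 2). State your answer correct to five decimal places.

X ~ Binomial(13, 0.12); P(X ≤ 2) = Σ C(13,k) p^k (1−p)^(13−k) over k:
  k=0: C(13,0)·0.12^0·0.88^13 = 0.1897906
  k=1: C(13,1)·0.12^1·0.88^12 = 0.3364470
  k=2: C(13,2)·0.12^2·0.88^11 = 0.2752748
Total = 0.8015124

0.80151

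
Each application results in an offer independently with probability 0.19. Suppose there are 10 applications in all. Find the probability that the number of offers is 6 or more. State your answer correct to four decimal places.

0.0049

X ~ Binomial(10, 0.19); P(X ≥ 6) = Σ C(10,k) p^k (1−p)^(10−k) over k:
  k=6: C(10,6)·0.19^6·0.81^4 = 0.004253
  k=7: C(10,7)·0.19^7·0.81^3 = 0.000570
  k=8: C(10,8)·0.19^8·0.81^2 = 0.000050
  k=9: C(10,9)·0.19^9·0.81^1 = 0.000003
  k=10: C(10,10)·0.19^10·0.81^0 = 0.000000
Total = 0.004876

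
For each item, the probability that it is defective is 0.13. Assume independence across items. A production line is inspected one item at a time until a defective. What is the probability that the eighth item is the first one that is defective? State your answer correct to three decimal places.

Geometric (trials to first success), p = 0.13.
P(Y = 8) = (1−p)^7 · p = 0.37725 · 0.13 = 0.04904

0.049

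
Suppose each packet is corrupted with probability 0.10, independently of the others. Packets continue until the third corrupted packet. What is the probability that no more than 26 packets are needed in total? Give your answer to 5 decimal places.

0.48949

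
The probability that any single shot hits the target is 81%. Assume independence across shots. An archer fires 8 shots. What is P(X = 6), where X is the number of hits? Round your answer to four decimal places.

X ~ Binomial(n=8, p=0.81).
P(X=6) = C(8,6) · p^6 · (1−p)^2
= 28 · 0.28243 · 0.0361 = 0.285480

0.2855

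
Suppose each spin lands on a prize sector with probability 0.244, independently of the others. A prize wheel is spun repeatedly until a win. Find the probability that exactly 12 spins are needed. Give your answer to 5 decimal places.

Geometric (trials to first success), p = 0.244.
P(Y = 12) = (1−p)^11 · p = 0.046104 · 0.244 = 0.0112494

0.01125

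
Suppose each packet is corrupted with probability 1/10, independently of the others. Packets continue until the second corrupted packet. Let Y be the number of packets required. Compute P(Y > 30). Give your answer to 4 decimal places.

0.1837

Needing more than 30 packets ⇔ fewer than 2 successes in the first 30. With X ~ Binomial(30, 0.10), P(Y > 30) = P(X ≤ 1).
  k=0: C(30,0)·0.10^0·0.90^30 = 0.042391
  k=1: C(30,1)·0.10^1·0.90^29 = 0.141304
P(X ≤ 1) = 0.183695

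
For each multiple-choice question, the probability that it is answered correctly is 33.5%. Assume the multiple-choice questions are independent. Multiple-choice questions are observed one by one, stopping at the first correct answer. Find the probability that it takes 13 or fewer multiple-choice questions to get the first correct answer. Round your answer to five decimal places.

Y = number of multiple-choice questions to the first success; geometric, p = 0.335.
P(Y ≤ 13) = 1 − (1−p)^13 = 1 − 0.0049737 = 0.9950263

0.99503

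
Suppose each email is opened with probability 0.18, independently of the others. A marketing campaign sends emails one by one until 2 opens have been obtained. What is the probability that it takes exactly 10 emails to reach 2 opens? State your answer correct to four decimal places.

Y = trial on which the second success occurs; negative binomial, r=2, p=0.18.
P(Y=10) = C(9,1) · p^2 · (1−p)^8
= 9 · 0.0324 · 0.20441 = 0.059607

0.0596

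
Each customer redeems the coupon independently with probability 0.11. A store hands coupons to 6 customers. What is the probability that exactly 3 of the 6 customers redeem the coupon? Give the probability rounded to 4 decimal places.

X ~ Binomial(n=6, p=0.11).
P(X=3) = C(6,3) · p^3 · (1−p)^3
= 20 · 0.001331 · 0.70497 = 0.018766

0.0188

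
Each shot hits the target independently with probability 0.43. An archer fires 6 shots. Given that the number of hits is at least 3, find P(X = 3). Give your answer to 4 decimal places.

X ~ Binomial(6, 0.43). Want P(X=3 | X≥3) = P(X=3) / P(X≥3).
P(X=3) = C(6,3)·0.43^3·0.57^3 = 0.294483
P(X≥3) = 1 − 0.034296 − 0.155237 − 0.292771 = 0.517696
Ratio = 0.294483 / 0.517696 = 0.568833

0.5688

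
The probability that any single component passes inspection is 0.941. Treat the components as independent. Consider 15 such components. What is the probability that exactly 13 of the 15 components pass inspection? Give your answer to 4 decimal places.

X ~ Binomial(n=15, p=0.941).
P(X=13) = C(15,13) · p^13 · (1−p)^2
= 105 · 0.45359 · 0.003481 = 0.165790

0.1658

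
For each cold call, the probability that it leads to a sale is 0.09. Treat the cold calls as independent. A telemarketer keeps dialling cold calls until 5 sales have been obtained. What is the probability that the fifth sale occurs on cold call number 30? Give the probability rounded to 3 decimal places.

0.013

Y = trial on which the fifth success occurs; negative binomial, r=5, p=0.09.
P(Y=30) = C(29,4) · p^5 · (1−p)^25
= 23751 · 5.9049e-06 · 0.094631 = 0.01327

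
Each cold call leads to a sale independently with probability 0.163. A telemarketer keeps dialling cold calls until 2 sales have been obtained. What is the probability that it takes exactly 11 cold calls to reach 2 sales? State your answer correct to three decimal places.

0.054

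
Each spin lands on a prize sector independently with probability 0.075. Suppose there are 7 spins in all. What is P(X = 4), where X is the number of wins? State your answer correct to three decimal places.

0.001

X ~ Binomial(n=7, p=0.075).
P(X=4) = C(7,4) · p^4 · (1−p)^3
= 35 · 3.1641e-05 · 0.79145 = 0.00088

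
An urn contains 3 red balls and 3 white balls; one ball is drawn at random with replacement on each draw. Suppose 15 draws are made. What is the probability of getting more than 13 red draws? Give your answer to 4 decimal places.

X ~ Binomial(15, 0.50); P(X ≥ 14) = Σ C(15,k) p^k (1−p)^(15−k) over k:
  k=14: C(15,14)·0.50^14·0.50^1 = 0.000458
  k=15: C(15,15)·0.50^15·0.50^0 = 0.000031
Total = 0.000488

0.0005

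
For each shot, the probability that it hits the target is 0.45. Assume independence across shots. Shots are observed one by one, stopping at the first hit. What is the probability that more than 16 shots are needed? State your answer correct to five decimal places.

Y = number of shots to the first success; geometric, p = 0.45.
P(Y > 16) = P(first 16 all fail) = (1−p)^16 = 0.0000701

0.00007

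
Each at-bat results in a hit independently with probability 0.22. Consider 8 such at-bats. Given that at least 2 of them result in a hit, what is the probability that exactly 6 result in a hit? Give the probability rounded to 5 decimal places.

0.00349

X ~ Binomial(8, 0.22). Want P(X=6 | X≥2) = P(X=6) / P(X≥2).
P(X=6) = C(8,6)·0.22^6·0.78^2 = 0.0019314
P(X≥2) = 1 − 0.1370114 − 0.3091540 = 0.5538346
Ratio = 0.0019314 / 0.5538346 = 0.0034874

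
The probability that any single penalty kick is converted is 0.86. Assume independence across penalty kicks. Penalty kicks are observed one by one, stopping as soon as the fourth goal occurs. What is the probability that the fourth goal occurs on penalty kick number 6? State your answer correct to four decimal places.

0.1072

Y = trial on which the fourth success occurs; negative binomial, r=4, p=0.86.
P(Y=6) = C(5,3) · p^4 · (1−p)^2
= 10 · 0.54701 · 0.0196 = 0.107214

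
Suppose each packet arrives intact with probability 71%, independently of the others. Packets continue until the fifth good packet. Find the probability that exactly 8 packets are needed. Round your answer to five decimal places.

Y = trial on which the fifth success occurs; negative binomial, r=5, p=0.71.
P(Y=8) = C(7,4) · p^5 · (1−p)^3
= 35 · 0.18042 · 0.024389 = 0.1540117

0.15401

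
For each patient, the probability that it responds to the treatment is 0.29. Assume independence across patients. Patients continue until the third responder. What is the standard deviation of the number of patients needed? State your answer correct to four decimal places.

Y = total patients until the third success; negative binomial with r=3, p=0.29.
SD(Y) = √[r(1−p)/p²] = √(25.326992) = 5.032593

5.0326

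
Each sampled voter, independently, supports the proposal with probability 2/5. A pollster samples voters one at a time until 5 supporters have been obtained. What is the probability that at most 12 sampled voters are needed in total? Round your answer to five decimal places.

0.56182

Finishing within 12 sampled voters ⇔ at least 5 successes in the first 12. With X ~ Binomial(12, 0.40), P(Y ≤ 12) = 1 − P(X ≤ 4).
  k=0: C(12,0)·0.40^0·0.60^12 = 0.0021768
  k=1: C(12,1)·0.40^1·0.60^11 = 0.0174143
  k=2: C(12,2)·0.40^2·0.60^10 = 0.0638523
  k=3: C(12,3)·0.40^3·0.60^9 = 0.1418940
  k=4: C(12,4)·0.40^4·0.60^8 = 0.2128409
1 − 0.4381782 = 0.5618218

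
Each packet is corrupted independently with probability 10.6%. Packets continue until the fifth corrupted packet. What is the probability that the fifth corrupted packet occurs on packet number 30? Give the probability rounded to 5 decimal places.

Y = trial on which the fifth success occurs; negative binomial, r=5, p=0.106.
P(Y=30) = C(29,4) · p^5 · (1−p)^25
= 23751 · 1.3382e-05 · 0.060735 = 0.0193041

0.01930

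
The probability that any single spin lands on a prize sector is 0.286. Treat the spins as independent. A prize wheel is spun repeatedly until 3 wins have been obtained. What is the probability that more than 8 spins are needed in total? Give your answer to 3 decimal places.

0.587

Needing more than 8 spins ⇔ fewer than 3 successes in the first 8. With X ~ Binomial(8, 0.286), P(Y > 8) = P(X ≤ 2).
  k=0: C(8,0)·0.286^0·0.714^8 = 0.06754
  k=1: C(8,1)·0.286^1·0.714^7 = 0.21644
  k=2: C(8,2)·0.286^2·0.714^6 = 0.30344
P(X ≤ 2) = 0.58743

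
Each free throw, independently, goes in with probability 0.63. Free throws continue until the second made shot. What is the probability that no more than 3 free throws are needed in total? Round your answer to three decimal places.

Finishing within 3 free throws ⇔ at least 2 successes in the first 3. With X ~ Binomial(3, 0.63), P(Y ≤ 3) = 1 − P(X ≤ 1).
  k=0: C(3,0)·0.63^0·0.37^3 = 0.05065
  k=1: C(3,1)·0.63^1·0.37^2 = 0.25874
1 − 0.30939 = 0.69061

0.691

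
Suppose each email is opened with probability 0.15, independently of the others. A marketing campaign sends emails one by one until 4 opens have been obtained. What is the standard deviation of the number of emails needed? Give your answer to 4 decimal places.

Y = total emails until the fourth success; negative binomial with r=4, p=0.15.
SD(Y) = √[r(1−p)/p²] = √(151.111111) = 12.292726

12.2927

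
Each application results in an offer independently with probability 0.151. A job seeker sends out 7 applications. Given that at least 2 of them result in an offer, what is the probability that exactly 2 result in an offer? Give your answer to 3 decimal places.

0.738

X ~ Binomial(7, 0.151). Want P(X=2 | X≥2) = P(X=2) / P(X≥2).
P(X=2) = C(7,2)·0.151^2·0.849^5 = 0.21121
P(X≥2) = 1 − 0.31795 − 0.39584 = 0.28621
Ratio = 0.21121 / 0.28621 = 0.73794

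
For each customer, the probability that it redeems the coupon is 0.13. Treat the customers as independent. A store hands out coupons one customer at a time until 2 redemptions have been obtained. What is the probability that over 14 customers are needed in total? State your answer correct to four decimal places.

Needing more than 14 customers ⇔ fewer than 2 successes in the first 14. With X ~ Binomial(14, 0.13), P(Y > 14) = P(X ≤ 1).
  k=0: C(14,0)·0.13^0·0.87^14 = 0.142321
  k=1: C(14,1)·0.13^1·0.87^13 = 0.297729
P(X ≤ 1) = 0.440051

0.4401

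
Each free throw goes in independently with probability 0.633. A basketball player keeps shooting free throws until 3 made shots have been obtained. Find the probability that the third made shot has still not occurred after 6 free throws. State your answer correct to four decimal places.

Needing more than 6 free throws ⇔ fewer than 3 successes in the first 6. With X ~ Binomial(6, 0.633), P(Y > 6) = P(X ≤ 2).
  k=0: C(6,0)·0.633^0·0.367^6 = 0.002443
  k=1: C(6,1)·0.633^1·0.367^5 = 0.025286
  k=2: C(6,2)·0.633^2·0.367^4 = 0.109034
P(X ≤ 2) = 0.136764

0.1368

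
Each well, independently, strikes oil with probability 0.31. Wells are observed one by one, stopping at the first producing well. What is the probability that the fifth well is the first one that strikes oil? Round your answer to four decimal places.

0.0703

Geometric (trials to first success), p = 0.31.
P(Y = 5) = (1−p)^4 · p = 0.22667 · 0.31 = 0.070268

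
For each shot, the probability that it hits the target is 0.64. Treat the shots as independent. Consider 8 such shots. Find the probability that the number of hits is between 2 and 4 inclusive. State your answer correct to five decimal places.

X ~ Binomial(8, 0.64); P(2 ≤ X ≤ 4) = Σ C(8,k) p^k (1−p)^(8−k) over k:
  k=2: C(8,2)·0.64^2·0.36^6 = 0.0249651
  k=3: C(8,3)·0.64^3·0.36^5 = 0.0887647
  k=4: C(8,4)·0.64^4·0.36^4 = 0.1972550
Total = 0.3109848

0.31098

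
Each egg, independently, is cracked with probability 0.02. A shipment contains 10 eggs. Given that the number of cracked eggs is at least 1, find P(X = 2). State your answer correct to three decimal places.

0.084

X ~ Binomial(10, 0.02). Want P(X=2 | X≥1) = P(X=2) / P(X≥1).
P(X=2) = C(10,2)·0.02^2·0.98^8 = 0.01531
P(X≥1) = 1 − 0.81707 = 0.18293
Ratio = 0.01531 / 0.18293 = 0.08371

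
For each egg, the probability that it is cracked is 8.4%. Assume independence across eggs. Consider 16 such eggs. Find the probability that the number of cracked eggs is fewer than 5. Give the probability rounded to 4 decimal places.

0.9917

X ~ Binomial(16, 0.084); P(X ≤ 4) = Σ C(16,k) p^k (1−p)^(16−k) over k:
  k=0: C(16,0)·0.084^0·0.916^16 = 0.245656
  k=1: C(16,1)·0.084^1·0.916^15 = 0.360439
  k=2: C(16,2)·0.084^2·0.916^14 = 0.247900
  k=3: C(16,3)·0.084^3·0.916^13 = 0.106088
  k=4: C(16,4)·0.084^4·0.916^12 = 0.031618
Total = 0.991701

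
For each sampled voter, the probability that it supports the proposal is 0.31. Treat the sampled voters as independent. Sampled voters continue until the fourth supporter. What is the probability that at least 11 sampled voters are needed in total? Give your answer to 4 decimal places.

Needing more than 10 sampled voters ⇔ fewer than 4 successes in the first 10. With X ~ Binomial(10, 0.31), P(Y > 10) = P(X ≤ 3).
  k=0: C(10,0)·0.31^0·0.69^10 = 0.024462
  k=1: C(10,1)·0.31^1·0.69^9 = 0.109901
  k=2: C(10,2)·0.31^2·0.69^8 = 0.222192
  k=3: C(10,3)·0.31^3·0.69^7 = 0.266201
P(X ≤ 3) = 0.622757

0.6228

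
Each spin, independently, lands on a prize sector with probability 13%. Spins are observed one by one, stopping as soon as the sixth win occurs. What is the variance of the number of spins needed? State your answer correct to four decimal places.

308.8757

Y = total spins until the sixth success; negative binomial with r=6, p=0.13.
Var(Y) = r(1−p)/p² = 6·0.87 / 0.13² = 308.875740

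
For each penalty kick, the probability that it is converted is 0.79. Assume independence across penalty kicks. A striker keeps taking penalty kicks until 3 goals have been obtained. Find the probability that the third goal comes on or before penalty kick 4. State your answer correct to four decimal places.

0.8037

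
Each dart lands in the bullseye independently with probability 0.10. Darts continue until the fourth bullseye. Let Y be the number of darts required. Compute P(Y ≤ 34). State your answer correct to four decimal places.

0.4462

Finishing within 34 darts ⇔ at least 4 successes in the first 34. With X ~ Binomial(34, 0.10), P(Y ≤ 34) = 1 − P(X ≤ 3).
  k=0: C(34,0)·0.10^0·0.90^34 = 0.027813
  k=1: C(34,1)·0.10^1·0.90^33 = 0.105071
  k=2: C(34,2)·0.10^2·0.90^32 = 0.192630
  k=3: C(34,3)·0.10^3·0.90^31 = 0.228302
1 − 0.553815 = 0.446185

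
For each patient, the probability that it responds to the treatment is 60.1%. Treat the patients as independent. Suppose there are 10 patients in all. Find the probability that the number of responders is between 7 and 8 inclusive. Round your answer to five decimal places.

0.33783

X ~ Binomial(10, 0.601); P(7 ≤ X ≤ 8) = Σ C(10,k) p^k (1−p)^(10−k) over k:
  k=7: C(10,7)·0.601^7·0.399^3 = 0.2158844
  k=8: C(10,8)·0.601^8·0.399^2 = 0.1219422
Total = 0.3378266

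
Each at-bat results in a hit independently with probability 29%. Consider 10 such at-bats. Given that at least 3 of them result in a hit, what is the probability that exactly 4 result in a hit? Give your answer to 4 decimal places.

X ~ Binomial(10, 0.29). Want P(X=4 | X≥3) = P(X=4) / P(X≥3).
P(X=4) = C(10,4)·0.29^4·0.71^6 = 0.190266
P(X≥3) = 1 − 0.032552 − 0.132961 − 0.244385 = 0.590101
Ratio = 0.190266 / 0.590101 = 0.322429

0.3224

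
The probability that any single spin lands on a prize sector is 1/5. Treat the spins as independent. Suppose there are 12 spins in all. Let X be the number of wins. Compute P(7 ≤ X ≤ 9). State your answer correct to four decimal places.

0.0039

X ~ Binomial(12, 0.20); P(7 ≤ X ≤ 9) = Σ C(12,k) p^k (1−p)^(12−k) over k:
  k=7: C(12,7)·0.20^7·0.80^5 = 0.003322
  k=8: C(12,8)·0.20^8·0.80^4 = 0.000519
  k=9: C(12,9)·0.20^9·0.80^3 = 0.000058
Total = 0.003899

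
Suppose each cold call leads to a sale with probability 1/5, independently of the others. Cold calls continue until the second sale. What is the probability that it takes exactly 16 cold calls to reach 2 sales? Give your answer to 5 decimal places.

Y = trial on which the second success occurs; negative binomial, r=2, p=0.20.
P(Y=16) = C(15,1) · p^2 · (1−p)^14
= 15 · 0.04 · 0.04398 = 0.0263883

0.02639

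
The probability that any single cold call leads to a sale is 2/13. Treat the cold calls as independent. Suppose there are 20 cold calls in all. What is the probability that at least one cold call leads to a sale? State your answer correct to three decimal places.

0.965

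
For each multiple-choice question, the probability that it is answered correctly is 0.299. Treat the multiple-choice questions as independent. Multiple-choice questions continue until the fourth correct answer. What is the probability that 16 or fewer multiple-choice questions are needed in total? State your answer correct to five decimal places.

0.75141

Finishing within 16 multiple-choice questions ⇔ at least 4 successes in the first 16. With X ~ Binomial(16, 0.299), P(Y ≤ 16) = 1 − P(X ≤ 3).
  k=0: C(16,0)·0.299^0·0.701^16 = 0.0034001
  k=1: C(16,1)·0.299^1·0.701^15 = 0.0232039
  k=2: C(16,2)·0.299^2·0.701^14 = 0.0742294
  k=3: C(16,3)·0.299^3·0.701^13 = 0.1477528
1 − 0.2485862 = 0.7514138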